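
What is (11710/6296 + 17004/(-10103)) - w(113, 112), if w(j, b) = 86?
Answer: -2729540511/31804244 ≈ -85.823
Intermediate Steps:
(11710/6296 + 17004/(-10103)) - w(113, 112) = (11710/6296 + 17004/(-10103)) - 1*86 = (11710*(1/6296) + 17004*(-1/10103)) - 86 = (5855/3148 - 17004/10103) - 86 = 5624473/31804244 - 86 = -2729540511/31804244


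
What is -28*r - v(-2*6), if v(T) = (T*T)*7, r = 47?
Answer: -2324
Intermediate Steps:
v(T) = 7*T² (v(T) = T²*7 = 7*T²)
-28*r - v(-2*6) = -28*47 - 7*(-2*6)² = -1316 - 7*(-12)² = -1316 - 7*144 = -1316 - 1*1008 = -1316 - 1008 = -2324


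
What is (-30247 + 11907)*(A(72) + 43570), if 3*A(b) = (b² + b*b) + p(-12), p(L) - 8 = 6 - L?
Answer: -2587847360/3 ≈ -8.6262e+8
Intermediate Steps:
p(L) = 14 - L (p(L) = 8 + (6 - L) = 14 - L)
A(b) = 26/3 + 2*b²/3 (A(b) = ((b² + b*b) + (14 - 1*(-12)))/3 = ((b² + b²) + (14 + 12))/3 = (2*b² + 26)/3 = (26 + 2*b²)/3 = 26/3 + 2*b²/3)
(-30247 + 11907)*(A(72) + 43570) = (-30247 + 11907)*((26/3 + (⅔)*72²) + 43570) = -18340*((26/3 + (⅔)*5184) + 43570) = -18340*((26/3 + 3456) + 43570) = -18340*(10394/3 + 43570) = -18340*141104/3 = -2587847360/3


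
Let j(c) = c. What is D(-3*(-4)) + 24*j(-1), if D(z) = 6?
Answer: -18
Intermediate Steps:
D(-3*(-4)) + 24*j(-1) = 6 + 24*(-1) = 6 - 24 = -18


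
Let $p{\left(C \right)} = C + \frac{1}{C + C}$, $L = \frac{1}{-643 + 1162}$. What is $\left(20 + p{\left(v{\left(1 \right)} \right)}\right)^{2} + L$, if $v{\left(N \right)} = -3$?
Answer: $\frac{1764785}{6228} \approx 283.36$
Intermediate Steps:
$L = \frac{1}{519} \approx 0.0019268$
$p{\left(C \right)} = C + \frac{1}{2 C}$
$\left(20 + p{\left(v{\left(1 \right)} \right)}\right)^{2} + L = \left(20 - \left(3 - \frac{1}{2 \left(-3\right)}\right)\right)^{2} + \frac{1}{519} = \left(20 + \left(-3 + \frac{1}{2} \left(- \frac{1}{3}\right)\right)\right)^{2} + \frac{1}{519} = \left(20 - \frac{19}{6}\right)^{2} + \frac{1}{519} = \left(\frac{101}{6}\right)^{2} + \frac{1}{519} = \frac{10201}{36} + \frac{1}{519} = \frac{1764785}{6228}$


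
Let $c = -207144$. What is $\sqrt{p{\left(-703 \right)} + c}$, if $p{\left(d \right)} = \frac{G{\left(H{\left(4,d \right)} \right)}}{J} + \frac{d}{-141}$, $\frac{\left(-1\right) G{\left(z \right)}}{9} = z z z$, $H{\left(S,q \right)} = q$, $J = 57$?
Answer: $\frac{\sqrt{1086497842578}}{141} \approx 7392.6$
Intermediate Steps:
$G{\left(z \right)} = - 9 z^{3}$ ($G{\left(z \right)} = - 9 z z z = - 9 z^{2} z = - 9 z^{3}$)
$p{\left(d \right)} = - \frac{3 d^{3}}{19} - \frac{d}{141}$ ($p{\left(d \right)} = \frac{\left(-9\right) d^{3}}{57} + \frac{d}{-141} = - 9 d^{3} \cdot \frac{1}{57} + d \left(- \frac{1}{141}\right) = - \frac{3 d^{3}}{19} - \frac{d}{141}$)
$\sqrt{p{\left(-703 \right)} + c} = \sqrt{\frac{1}{2679} \left(-703\right) \left(-19 - 423 \left(-703\right)^{2}\right) - 207144} = \sqrt{\frac{1}{2679} \left(-703\right) \left(-19 - 209050407\right) - 207144} = \sqrt{\frac{1}{2679} \left(-703\right) \left(-209050426\right) - 207144} = \sqrt{\frac{7734865762}{141} - 207144} = \sqrt{\frac{7705658458}{141}} = \frac{\sqrt{1086497842578}}{141}$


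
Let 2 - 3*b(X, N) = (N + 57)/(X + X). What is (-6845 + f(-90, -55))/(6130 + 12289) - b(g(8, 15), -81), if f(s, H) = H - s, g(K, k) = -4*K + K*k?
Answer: -1315153/1215654 ≈ -1.0818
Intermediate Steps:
b(X, N) = ⅔ - (57 + N)/(6*X) (b(X, N) = ⅔ - (N + 57)/(3*(X + X)) = ⅔ - (57 + N)/(3*(2*X)) = ⅔ - (57 + N)*1/(2*X)/3 = ⅔ - (57 + N)/(6*X))
(-6845 + f(-90, -55))/(6130 + 12289) - b(g(8, 15), -81) = (-6845 + (-55 - 1*(-90)))/(6130 + 12289) - (-57 - 1*(-81) + 4*(8*(-4 + 15)))/(6*(8*(-4 + 15))) = (-6845 + (-55 + 90))/18419 - (-57 + 81 + 4*(8*11))/(6*(8*11)) = (-6845 + 35)*(1/18419) - (-57 + 81 + 4*88)/(6*88) = -6810*1/18419 - (-57 + 81 + 352)/(6*88) = -6810/18419 - 376/(6*88) = -6810/18419 - 1*47/66 = -6810/18419 - 47/66 = -1315153/1215654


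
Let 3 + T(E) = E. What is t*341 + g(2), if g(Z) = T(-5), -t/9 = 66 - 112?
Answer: 141166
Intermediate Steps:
T(E) = -3 + E
t = 414 (t = -9*(66 - 112) = -9*(-46) = 414)
g(Z) = -8 (g(Z) = -3 - 5 = -8)
t*341 + g(2) = 414*341 - 8 = 141174 - 8 = 141166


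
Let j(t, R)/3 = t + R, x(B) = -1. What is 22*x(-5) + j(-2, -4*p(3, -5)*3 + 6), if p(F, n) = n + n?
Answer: 350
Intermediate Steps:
p(F, n) = 2*n
j(t, R) = 3*R + 3*t (j(t, R) = 3*(t + R) = 3*(R + t) = 3*R + 3*t)
22*x(-5) + j(-2, -4*p(3, -5)*3 + 6) = 22*(-1) + (3*(-8*(-5)*3 + 6) + 3*(-2)) = -22 + (3*(-4*(-10)*3 + 6) - 6) = -22 + (3*(40*3 + 6) - 6) = -22 + (3*(120 + 6) - 6) = -22 + (3*126 - 6) = -22 + (378 - 6) = -22 + 372 = 350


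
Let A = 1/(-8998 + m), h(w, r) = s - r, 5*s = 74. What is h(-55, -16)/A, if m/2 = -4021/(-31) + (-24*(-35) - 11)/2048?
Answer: -4271525797/15872 ≈ -2.6912e+5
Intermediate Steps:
s = 74/5 (s = (1/5)*74 = 74/5 ≈ 14.800)
m = 8260707/31744 (m = 2*(-4021/(-31) + (-24*(-35) - 11)/2048) = 2*(-4021*(-1/31) + (840 - 11)*(1/2048)) = 2*(4021/31 + 829*(1/2048)) = 2*(4021/31 + 829/2048) = 2*(8260707/63488) = 8260707/31744 ≈ 260.23)
h(w, r) = 74/5 - r
A = -31744/277371805 (A = 1/(-8998 + 8260707/31744) = 1/(-277371805/31744) = -31744/277371805 ≈ -0.00011445)
h(-55, -16)/A = (74/5 - 1*(-16))/(-31744/277371805) = (74/5 + 16)*(-277371805/31744) = (154/5)*(-277371805/31744) = -4271525797/15872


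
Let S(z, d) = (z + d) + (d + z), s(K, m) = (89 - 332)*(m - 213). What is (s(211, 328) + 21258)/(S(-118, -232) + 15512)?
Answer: -6687/14812 ≈ -0.45146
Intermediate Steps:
s(K, m) = 51759 - 243*m (s(K, m) = -243*(-213 + m) = 51759 - 243*m)
S(z, d) = 2*d + 2*z (S(z, d) = (d + z) + (d + z) = 2*d + 2*z)
(s(211, 328) + 21258)/(S(-118, -232) + 15512) = ((51759 - 243*328) + 21258)/((2*(-232) + 2*(-118)) + 15512) = ((51759 - 79704) + 21258)/((-464 - 236) + 15512) = (-27945 + 21258)/(-700 + 15512) = -6687/14812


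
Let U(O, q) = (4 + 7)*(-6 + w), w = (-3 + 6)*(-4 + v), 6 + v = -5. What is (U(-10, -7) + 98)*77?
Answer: -35651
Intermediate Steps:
v = -11 (v = -6 - 5 = -11)
w = -45 (w = (-3 + 6)*(-4 - 11) = 3*(-15) = -45)
U(O, q) = -561 (U(O, q) = (4 + 7)*(-6 - 45) = 11*(-51) = -561)
(U(-10, -7) + 98)*77 = (-561 + 98)*77 = -463*77 = -35651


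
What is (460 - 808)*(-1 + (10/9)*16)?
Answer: -17516/3 ≈ -5838.7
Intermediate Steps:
(460 - 808)*(-1 + (10/9)*16) = -348*(-1 + (10*(1/9))*16) = -348*(-1 + (10/9)*16) = -348*(-1 + 160/9) = -348*151/9 = -17516/3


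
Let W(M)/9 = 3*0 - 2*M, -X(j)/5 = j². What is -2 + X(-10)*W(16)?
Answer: 143998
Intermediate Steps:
X(j) = -5*j²
W(M) = -18*M (W(M) = 9*(3*0 - 2*M) = 9*(0 - 2*M) = 9*(-2*M) = -18*M)
-2 + X(-10)*W(16) = -2 + (-5*(-10)²)*(-18*16) = -2 - 5*100*(-288) = -2 - 500*(-288) = -2 + 144000 = 143998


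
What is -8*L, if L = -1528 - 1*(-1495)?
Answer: 264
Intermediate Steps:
L = -33 (L = -1528 + 1495 = -33)
-8*L = -8*(-33) = 264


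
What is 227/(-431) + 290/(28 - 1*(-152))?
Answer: 8413/7758 ≈ 1.0844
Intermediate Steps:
227/(-431) + 290/(28 - 1*(-152)) = 227*(-1/431) + 290/(28 + 152) = -227/431 + 290/180 = -227/431 + 290*(1/180) = -227/431 + 29/18 = 8413/7758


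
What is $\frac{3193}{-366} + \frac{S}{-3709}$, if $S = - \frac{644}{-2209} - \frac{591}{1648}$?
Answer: $- \frac{21556476702911}{2470932298704} \approx -8.724$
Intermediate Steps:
$S = - \frac{244207}{3640432}$ ($S = \left(-644\right) \left(- \frac{1}{2209}\right) - \frac{591}{1648} = \frac{644}{2209} - \frac{591}{1648} = - \frac{244207}{3640432} \approx -0.067082$)
$\frac{3193}{-366} + \frac{S}{-3709} = \frac{3193}{-366} - \frac{244207}{3640432 \left(-3709\right)} = 3193 \left(- \frac{1}{366}\right) - - \frac{244207}{13502362288} = - \frac{3193}{366} + \frac{244207}{13502362288} = - \frac{21556476702911}{2470932298704}$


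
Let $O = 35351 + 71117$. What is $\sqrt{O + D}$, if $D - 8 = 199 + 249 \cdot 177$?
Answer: $26 \sqrt{223} \approx 388.26$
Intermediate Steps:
$O = 106468$
$D = 44280$ ($D = 8 + \left(199 + 249 \cdot 177\right) = 8 + \left(199 + 44073\right) = 8 + 44272 = 44280$)
$\sqrt{O + D} = \sqrt{106468 + 44280} = \sqrt{150748} = 26 \sqrt{223}$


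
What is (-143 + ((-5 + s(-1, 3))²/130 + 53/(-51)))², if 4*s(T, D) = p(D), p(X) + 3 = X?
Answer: 36382129081/1758276 ≈ 20692.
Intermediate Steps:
p(X) = -3 + X
s(T, D) = -¾ + D/4 (s(T, D) = (-3 + D)/4 = -¾ + D/4)
(-143 + ((-5 + s(-1, 3))²/130 + 53/(-51)))² = (-143 + ((-5 + (-¾ + (¼)*3))²/130 + 53/(-51)))² = (-143 + ((-5 + (-¾ + ¾))²*(1/130) + 53*(-1/51)))² = (-143 + ((-5 + 0)²*(1/130) - 53/51))² = (-143 + ((-5)²*(1/130) - 53/51))² = (-143 + (25*(1/130) - 53/51))² = (-143 + (5/26 - 53/51))² = (-143 - 1123/1326)² = (-190741/1326)² = 36382129081/1758276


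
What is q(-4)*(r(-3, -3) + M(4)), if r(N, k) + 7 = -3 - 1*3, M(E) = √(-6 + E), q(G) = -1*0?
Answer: 0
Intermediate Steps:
q(G) = 0
r(N, k) = -13 (r(N, k) = -7 + (-3 - 1*3) = -7 + (-3 - 3) = -7 - 6 = -13)
q(-4)*(r(-3, -3) + M(4)) = 0*(-13 + √(-6 + 4)) = 0*(-13 + √(-2)) = 0*(-13 + I*√2) = 0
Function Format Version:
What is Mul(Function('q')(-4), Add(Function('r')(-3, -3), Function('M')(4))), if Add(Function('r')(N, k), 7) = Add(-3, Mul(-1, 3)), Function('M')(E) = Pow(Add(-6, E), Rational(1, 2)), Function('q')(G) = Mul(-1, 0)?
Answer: 0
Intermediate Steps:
Function('q')(G) = 0
Function('r')(N, k) = -13 (Function('r')(N, k) = Add(-7, Add(-3, Mul(-1, 3))) = Add(-7, Add(-3, -3)) = Add(-7, -6) = -13)
Mul(Function('q')(-4), Add(Function('r')(-3, -3), Function('M')(4))) = Mul(0, Add(-13, Pow(Add(-6, 4), Rational(1, 2)))) = Mul(0, Add(-13, Pow(-2, Rational(1, 2)))) = Mul(0, Add(-13, Mul(I, Pow(2, Rational(1, 2))))) = 0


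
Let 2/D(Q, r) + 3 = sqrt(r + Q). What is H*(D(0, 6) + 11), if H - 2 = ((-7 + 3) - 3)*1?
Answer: -45 + 10*sqrt(6)/3 ≈ -36.835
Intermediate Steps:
D(Q, r) = 2/(-3 + sqrt(Q + r)) (D(Q, r) = 2/(-3 + sqrt(r + Q)) = 2/(-3 + sqrt(Q + r)))
H = -5 (H = 2 + ((-7 + 3) - 3)*1 = 2 + (-4 - 3)*1 = 2 - 7*1 = 2 - 7 = -5)
H*(D(0, 6) + 11) = -5*(2/(-3 + sqrt(0 + 6)) + 11) = -5*(2/(-3 + sqrt(6)) + 11) = -5*(11 + 2/(-3 + sqrt(6))) = -55 - 10/(-3 + sqrt(6))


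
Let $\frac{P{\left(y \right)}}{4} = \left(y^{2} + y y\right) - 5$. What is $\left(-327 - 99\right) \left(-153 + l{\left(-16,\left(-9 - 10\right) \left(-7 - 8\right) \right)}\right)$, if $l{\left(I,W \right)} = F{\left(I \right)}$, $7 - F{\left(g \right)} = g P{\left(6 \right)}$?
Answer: $-1764492$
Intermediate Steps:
$P{\left(y \right)} = -20 + 8 y^{2}$ ($P{\left(y \right)} = 4 \left(\left(y^{2} + y y\right) - 5\right) = 4 \left(\left(y^{2} + y^{2}\right) - 5\right) = 4 \left(2 y^{2} - 5\right) = 4 \left(-5 + 2 y^{2}\right) = -20 + 8 y^{2}$)
$F{\left(g \right)} = 7 - 268 g$ ($F{\left(g \right)} = 7 - g \left(-20 + 8 \cdot 6^{2}\right) = 7 - g \left(-20 + 8 \cdot 36\right) = 7 - g \left(-20 + 288\right) = 7 - g 268 = 7 - 268 g$)
$l{\left(I,W \right)} = 7 - 268 I$
$\left(-327 - 99\right) \left(-153 + l{\left(-16,\left(-9 - 10\right) \left(-7 - 8\right) \right)}\right) = \left(-327 - 99\right) \left(-153 + \left(7 - -4288\right)\right) = - 426 \left(-153 + \left(7 + 4288\right)\right) = - 426 \left(-153 + 4295\right) = \left(-426\right) 4142 = -1764492$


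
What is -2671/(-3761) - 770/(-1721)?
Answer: 7492761/6472681 ≈ 1.1576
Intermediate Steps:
-2671/(-3761) - 770/(-1721) = -2671*(-1/3761) - 770*(-1/1721) = 2671/3761 + 770/1721 = 7492761/6472681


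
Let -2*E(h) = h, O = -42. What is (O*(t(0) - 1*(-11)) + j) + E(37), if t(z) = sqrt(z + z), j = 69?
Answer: -823/2 ≈ -411.50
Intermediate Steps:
t(z) = sqrt(2)*sqrt(z) (t(z) = sqrt(2*z) = sqrt(2)*sqrt(z))
E(h) = -h/2
(O*(t(0) - 1*(-11)) + j) + E(37) = (-42*(sqrt(2)*sqrt(0) - 1*(-11)) + 69) - 1/2*37 = (-42*(sqrt(2)*0 + 11) + 69) - 37/2 = (-42*(0 + 11) + 69) - 37/2 = (-42*11 + 69) - 37/2 = (-462 + 69) - 37/2 = -393 - 37/2 = -823/2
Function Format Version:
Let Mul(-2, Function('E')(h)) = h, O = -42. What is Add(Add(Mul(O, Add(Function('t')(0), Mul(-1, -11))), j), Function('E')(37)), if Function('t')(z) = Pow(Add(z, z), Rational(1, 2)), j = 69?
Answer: Rational(-823, 2) ≈ -411.50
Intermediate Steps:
Function('t')(z) = Mul(Pow(2, Rational(1, 2)), Pow(z, Rational(1, 2))) (Function('t')(z) = Pow(Mul(2, z), Rational(1, 2)) = Mul(Pow(2, Rational(1, 2)), Pow(z, Rational(1, 2))))
Function('E')(h) = Mul(Rational(-1, 2), h)
Add(Add(Mul(O, Add(Function('t')(0), Mul(-1, -11))), j), Function('E')(37)) = Add(Add(Mul(-42, Add(Mul(Pow(2, Rational(1, 2)), Pow(0, Rational(1, 2))), Mul(-1, -11))), 69), Mul(Rational(-1, 2), 37)) = Add(Add(Mul(-42, Add(Mul(Pow(2, Rational(1, 2)), 0), 11)), 69), Rational(-37, 2)) = Add(Add(Mul(-42, Add(0, 11)), 69), Rational(-37, 2)) = Add(Add(Mul(-42, 11), 69), Rational(-37, 2)) = Add(Add(-462, 69), Rational(-37, 2)) = Add(-393, Rational(-37, 2)) = Rational(-823, 2)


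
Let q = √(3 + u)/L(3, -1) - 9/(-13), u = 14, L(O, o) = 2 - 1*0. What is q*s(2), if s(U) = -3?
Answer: -27/13 - 3*√17/2 ≈ -8.2616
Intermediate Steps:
L(O, o) = 2 (L(O, o) = 2 + 0 = 2)
q = 9/13 + √17/2 (q = √(3 + 14)/2 - 9/(-13) = √17*(½) - 9*(-1/13) = √17/2 + 9/13 = 9/13 + √17/2 ≈ 2.7539)
q*s(2) = (9/13 + √17/2)*(-3) = -27/13 - 3*√17/2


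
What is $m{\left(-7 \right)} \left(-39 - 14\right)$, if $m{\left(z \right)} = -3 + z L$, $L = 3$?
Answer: $1272$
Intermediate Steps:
$m{\left(z \right)} = -3 + 3 z$ ($m{\left(z \right)} = -3 + z 3 = -3 + 3 z$)
$m{\left(-7 \right)} \left(-39 - 14\right) = \left(-3 + 3 \left(-7\right)\right) \left(-39 - 14\right) = \left(-3 - 21\right) \left(-53\right) = \left(-24\right) \left(-53\right) = 1272$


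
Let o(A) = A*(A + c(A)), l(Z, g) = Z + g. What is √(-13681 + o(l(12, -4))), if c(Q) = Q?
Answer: I*√13553 ≈ 116.42*I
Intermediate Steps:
o(A) = 2*A² (o(A) = A*(A + A) = A*(2*A) = 2*A²)
√(-13681 + o(l(12, -4))) = √(-13681 + 2*(12 - 4)²) = √(-13681 + 2*8²) = √(-13681 + 2*64) = √(-13681 + 128) = √(-13553) = I*√13553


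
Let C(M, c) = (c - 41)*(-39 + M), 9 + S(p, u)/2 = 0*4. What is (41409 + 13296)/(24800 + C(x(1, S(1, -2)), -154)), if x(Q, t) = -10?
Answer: 10941/6871 ≈ 1.5923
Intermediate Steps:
S(p, u) = -18 (S(p, u) = -18 + 2*(0*4) = -18 + 2*0 = -18 + 0 = -18)
C(M, c) = (-41 + c)*(-39 + M)
(41409 + 13296)/(24800 + C(x(1, S(1, -2)), -154)) = (41409 + 13296)/(24800 + (1599 - 41*(-10) - 39*(-154) - 10*(-154))) = 54705/(24800 + (1599 + 410 + 6006 + 1540)) = 54705/(24800 + 9555) = 54705/34355 = 54705*(1/34355) = 10941/6871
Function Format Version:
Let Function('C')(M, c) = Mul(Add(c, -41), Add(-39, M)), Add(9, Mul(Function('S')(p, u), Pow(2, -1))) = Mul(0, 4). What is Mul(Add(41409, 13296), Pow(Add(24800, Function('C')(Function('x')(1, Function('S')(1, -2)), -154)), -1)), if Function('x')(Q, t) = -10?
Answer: Rational(10941, 6871) ≈ 1.5923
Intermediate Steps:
Function('S')(p, u) = -18 (Function('S')(p, u) = Add(-18, Mul(2, Mul(0, 4))) = Add(-18, Mul(2, 0)) = Add(-18, 0) = -18)
Function('C')(M, c) = Mul(Add(-41, c), Add(-39, M))
Mul(Add(41409, 13296), Pow(Add(24800, Function('C')(Function('x')(1, Function('S')(1, -2)), -154)), -1)) = Mul(Add(41409, 13296), Pow(Add(24800, Add(1599, Mul(-41, -10), Mul(-39, -154), Mul(-10, -154))), -1)) = Mul(54705, Pow(Add(24800, Add(1599, 410, 6006, 1540)), -1)) = Mul(54705, Pow(Add(24800, 9555), -1)) = Mul(54705, Pow(34355, -1)) = Mul(54705, Rational(1, 34355)) = Rational(10941, 6871)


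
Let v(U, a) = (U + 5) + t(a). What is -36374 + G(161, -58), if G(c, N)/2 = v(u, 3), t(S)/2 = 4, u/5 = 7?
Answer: -36278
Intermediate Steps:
u = 35 (u = 5*7 = 35)
t(S) = 8 (t(S) = 2*4 = 8)
v(U, a) = 13 + U (v(U, a) = (U + 5) + 8 = (5 + U) + 8 = 13 + U)
G(c, N) = 96 (G(c, N) = 2*(13 + 35) = 2*48 = 96)
-36374 + G(161, -58) = -36374 + 96 = -36278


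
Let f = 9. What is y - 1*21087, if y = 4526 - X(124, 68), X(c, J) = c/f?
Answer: -149173/9 ≈ -16575.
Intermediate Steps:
X(c, J) = c/9
y = 40610/9 (y = 4526 - 124/9 = 40610/9 ≈ 4512.2)
y - 1*21087 = 40610/9 - 1*21087 = 40610/9 - 21087 = -149173/9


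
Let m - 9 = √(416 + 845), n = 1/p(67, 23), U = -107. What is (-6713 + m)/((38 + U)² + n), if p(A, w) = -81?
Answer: -67878/48205 + 81*√1261/385640 ≈ -1.4007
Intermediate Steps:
n = -1/81 (n = 1/(-81) = -1/81 ≈ -0.012346)
m = 9 + √1261 (m = 9 + √(416 + 845) = 9 + √1261 ≈ 44.511)
(-6713 + m)/((38 + U)² + n) = (-6713 + (9 + √1261))/((38 - 107)² - 1/81) = (-6704 + √1261)/((-69)² - 1/81) = (-6704 + √1261)/(4761 - 1/81) = (-6704 + √1261)/(385640/81) = (-6704 + √1261)*(81/385640) = -67878/48205 + 81*√1261/385640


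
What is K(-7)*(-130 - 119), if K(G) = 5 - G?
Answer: -2988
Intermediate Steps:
K(-7)*(-130 - 119) = (5 - 1*(-7))*(-130 - 119) = (5 + 7)*(-249) = 12*(-249) = -2988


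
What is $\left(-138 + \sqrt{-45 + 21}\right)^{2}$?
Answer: $19020 - 552 i \sqrt{6} \approx 19020.0 - 1352.1 i$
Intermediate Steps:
$\left(-138 + \sqrt{-45 + 21}\right)^{2} = \left(-138 + \sqrt{-24}\right)^{2} = \left(-138 + 2 i \sqrt{6}\right)^{2}$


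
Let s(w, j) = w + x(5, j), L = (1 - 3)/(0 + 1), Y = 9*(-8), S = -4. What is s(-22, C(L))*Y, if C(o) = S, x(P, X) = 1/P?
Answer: 7848/5 ≈ 1569.6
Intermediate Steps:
Y = -72
L = -2 (L = -2/1 = -2*1 = -2)
C(o) = -4
s(w, j) = ⅕ + w (s(w, j) = w + 1/5 = w + ⅕ = ⅕ + w)
s(-22, C(L))*Y = (⅕ - 22)*(-72) = -109/5*(-72) = 7848/5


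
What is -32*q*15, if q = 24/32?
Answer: -360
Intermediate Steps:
q = ¾ (q = 24*(1/32) = ¾ ≈ 0.75000)
-32*q*15 = -32*¾*15 = -24*15 = -360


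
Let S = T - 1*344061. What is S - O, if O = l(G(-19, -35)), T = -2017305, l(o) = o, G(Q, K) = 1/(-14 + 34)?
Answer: -47227321/20 ≈ -2.3614e+6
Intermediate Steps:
G(Q, K) = 1/20
O = 1/20 ≈ 0.050000
S = -2361366 (S = -2017305 - 1*344061 = -2017305 - 344061 = -2361366)
S - O = -2361366 - 1*1/20 = -2361366 - 1/20 = -47227321/20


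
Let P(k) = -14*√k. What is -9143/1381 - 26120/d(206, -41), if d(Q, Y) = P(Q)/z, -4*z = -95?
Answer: -9143/1381 + 310175*√206/1442 ≈ 3080.7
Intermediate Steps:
z = 95/4 (z = -¼*(-95) = 95/4 ≈ 23.750)
d(Q, Y) = -56*√Q/95 (d(Q, Y) = (-14*√Q)/(95/4) = -14*√Q*(4/95) = -56*√Q/95)
-9143/1381 - 26120/d(206, -41) = -9143/1381 - 26120*(-95*√206/11536) = -9143*1/1381 - (-310175)*√206/1442 = -9143/1381 + 310175*√206/1442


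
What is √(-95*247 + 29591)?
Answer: √6126 ≈ 78.269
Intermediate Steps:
√(-95*247 + 29591) = √(-23465 + 29591) = √6126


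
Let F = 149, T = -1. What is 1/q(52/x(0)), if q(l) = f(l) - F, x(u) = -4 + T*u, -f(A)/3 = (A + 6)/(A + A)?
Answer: -26/3895 ≈ -0.0066752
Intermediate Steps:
f(A) = -3*(6 + A)/(2*A) (f(A) = -3*(A + 6)/(A + A) = -3*(6 + A)/(2*A))
x(u) = -4 - u
q(l) = -301/2 - 9/l (q(l) = (-3/2 - 9/l) - 1*149 = (-3/2 - 9/l) - 149 = -301/2 - 9/l)
1/q(52/x(0)) = 1/(-301/2 - 9/(52/(-4 - 1*0))) = 1/(-301/2 - 9/(52/(-4 + 0))) = 1/(-301/2 - 9/(52/(-4))) = 1/(-301/2 - 9/(52*(-1/4))) = 1/(-301/2 - 9/(-13)) = 1/(-301/2 - 9*(-1/13)) = 1/(-301/2 + 9/13) = 1/(-3895/26) = -26/3895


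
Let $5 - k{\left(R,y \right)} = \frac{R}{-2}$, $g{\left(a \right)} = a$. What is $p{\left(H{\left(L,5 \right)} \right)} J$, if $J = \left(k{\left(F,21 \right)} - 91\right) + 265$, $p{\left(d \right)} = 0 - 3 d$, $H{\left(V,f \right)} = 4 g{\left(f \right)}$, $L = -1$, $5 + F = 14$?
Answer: $-11010$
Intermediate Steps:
$F = 9$ ($F = -5 + 14 = 9$)
$k{\left(R,y \right)} = 5 + \frac{R}{2}$ ($k{\left(R,y \right)} = 5 - \frac{R}{-2} = 5 - R \left(- \frac{1}{2}\right) = 5 - - \frac{R}{2} = 5 + \frac{R}{2}$)
$H{\left(V,f \right)} = 4 f$
$p{\left(d \right)} = - 3 d$
$J = \frac{367}{2}$ ($J = \left(\left(5 + \frac{1}{2} \cdot 9\right) - 91\right) + 265 = \left(\left(5 + \frac{9}{2}\right) - 91\right) + 265 = \left(\frac{19}{2} - 91\right) + 265 = - \frac{163}{2} + 265 = \frac{367}{2} \approx 183.5$)
$p{\left(H{\left(L,5 \right)} \right)} J = - 3 \cdot 4 \cdot 5 \cdot \frac{367}{2} = \left(-3\right) 20 \cdot \frac{367}{2} = \left(-60\right) \frac{367}{2} = -11010$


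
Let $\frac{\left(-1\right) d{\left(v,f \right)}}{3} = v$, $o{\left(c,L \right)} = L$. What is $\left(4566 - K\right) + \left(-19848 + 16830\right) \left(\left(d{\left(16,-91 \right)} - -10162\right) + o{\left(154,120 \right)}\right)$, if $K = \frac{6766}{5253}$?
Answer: $- \frac{9542429012}{309} \approx -3.0882 \cdot 10^{7}$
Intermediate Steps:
$K = \frac{398}{309}$ ($K = 6766 \cdot \frac{1}{5253} = \frac{398}{309} \approx 1.288$)
$d{\left(v,f \right)} = - 3 v$
$\left(4566 - K\right) + \left(-19848 + 16830\right) \left(\left(d{\left(16,-91 \right)} - -10162\right) + o{\left(154,120 \right)}\right) = \left(4566 - \frac{398}{309}\right) + \left(-19848 + 16830\right) \left(\left(\left(-3\right) 16 - -10162\right) + 120\right) = \left(4566 - \frac{398}{309}\right) - 3018 \left(\left(-48 + 10162\right) + 120\right) = \frac{1410496}{309} - 3018 \left(10114 + 120\right) = \frac{1410496}{309} - 30886212 = - \frac{9542429012}{309}$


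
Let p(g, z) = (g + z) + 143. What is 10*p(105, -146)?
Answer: 1020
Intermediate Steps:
p(g, z) = 143 + g + z
10*p(105, -146) = 10*(143 + 105 - 146) = 10*102 = 1020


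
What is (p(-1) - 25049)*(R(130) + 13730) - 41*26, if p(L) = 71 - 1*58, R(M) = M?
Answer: -347000026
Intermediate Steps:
p(L) = 13 (p(L) = 71 - 58 = 13)
(p(-1) - 25049)*(R(130) + 13730) - 41*26 = (13 - 25049)*(130 + 13730) - 41*26 = -25036*13860 - 1066 = -346998960 - 1066 = -347000026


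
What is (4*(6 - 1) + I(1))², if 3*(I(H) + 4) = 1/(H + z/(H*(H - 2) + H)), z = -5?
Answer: 256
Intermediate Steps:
I(H) = -4 + 1/(3*(H - 5/(H + H*(-2 + H)))) (I(H) = -4 + 1/(3*(H - 5/(H*(H - 2) + H))) = -4 + 1/(3*(H - 5/(H*(-2 + H) + H))) = -4 + 1/(3*(H - 5/(H + H*(-2 + H)))))
(4*(6 - 1) + I(1))² = (4*(6 - 1) + (-60 + 1 - 13*1² + 12*1³)/(3*(5 + 1² - 1*1³)))² = (4*5 + (-60 + 1 - 13*1 + 12*1)/(3*(5 + 1 - 1*1)))² = (20 + (-60 + 1 - 13 + 12)/(3*(5 + 1 - 1)))² = (20 + (⅓)*(-60)/5)² = (20 + (⅓)*(⅕)*(-60))² = (20 - 4)² = 16² = 256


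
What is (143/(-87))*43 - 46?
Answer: -10151/87 ≈ -116.68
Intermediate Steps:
(143/(-87))*43 - 46 = (143*(-1/87))*43 - 46 = -143/87*43 - 46 = -6149/87 - 46 = -10151/87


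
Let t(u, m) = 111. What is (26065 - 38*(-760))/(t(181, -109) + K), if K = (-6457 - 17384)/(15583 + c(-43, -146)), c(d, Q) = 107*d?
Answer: 18285030/36217 ≈ 504.87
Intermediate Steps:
K = -23841/10982 (K = (-6457 - 17384)/(15583 + 107*(-43)) = -23841/(15583 - 4601) = -23841/10982 ≈ -2.1709)
(26065 - 38*(-760))/(t(181, -109) + K) = (26065 - 38*(-760))/(111 - 23841/10982) = (26065 + 28880)/(1195161/10982) = 54945*(10982/1195161) = 18285030/36217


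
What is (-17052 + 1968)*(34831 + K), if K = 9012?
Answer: -661327812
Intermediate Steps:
(-17052 + 1968)*(34831 + K) = (-17052 + 1968)*(34831 + 9012) = -15084*43843 = -661327812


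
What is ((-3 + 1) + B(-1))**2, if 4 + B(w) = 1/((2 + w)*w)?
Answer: 49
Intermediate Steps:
B(w) = -4 + 1/(w*(2 + w)) (B(w) = -4 + 1/((2 + w)*w) = -4 + 1/(w*(2 + w)))
((-3 + 1) + B(-1))**2 = ((-3 + 1) + (1 - 8*(-1) - 4*(-1)**2)/((-1)*(2 - 1)))**2 = (-2 - 1*(1 + 8 - 4*1)/1)**2 = (-2 - 1*1*(1 + 8 - 4))**2 = (-2 - 1*1*5)**2 = (-2 - 5)**2 = (-7)**2 = 49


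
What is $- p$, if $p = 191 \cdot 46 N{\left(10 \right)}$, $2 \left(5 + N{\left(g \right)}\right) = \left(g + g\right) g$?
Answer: $-834670$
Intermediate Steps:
$N{\left(g \right)} = -5 + g^{2}$ ($N{\left(g \right)} = -5 + \frac{\left(g + g\right) g}{2} = -5 + \frac{2 g g}{2} = -5 + \frac{2 g^{2}}{2} = -5 + g^{2}$)
$p = 834670$ ($p = 191 \cdot 46 \left(-5 + 10^{2}\right) = 8786 \left(-5 + 100\right) = 8786 \cdot 95 = 834670$)
$- p = \left(-1\right) 834670 = -834670$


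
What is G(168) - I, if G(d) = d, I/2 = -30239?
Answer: 60646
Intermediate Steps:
I = -60478 (I = 2*(-30239) = -60478)
G(168) - I = 168 - 1*(-60478) = 168 + 60478 = 60646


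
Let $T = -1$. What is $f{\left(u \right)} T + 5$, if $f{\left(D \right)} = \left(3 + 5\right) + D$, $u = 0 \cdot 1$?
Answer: $-3$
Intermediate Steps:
$u = 0$
$f{\left(D \right)} = 8 + D$
$f{\left(u \right)} T + 5 = \left(8 + 0\right) \left(-1\right) + 5 = 8 \left(-1\right) + 5 = -8 + 5 = -3$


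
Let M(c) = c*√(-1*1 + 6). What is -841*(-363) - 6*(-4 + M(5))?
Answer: 305307 - 30*√5 ≈ 3.0524e+5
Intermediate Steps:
M(c) = c*√5 (M(c) = c*√(-1 + 6) = c*√5)
-841*(-363) - 6*(-4 + M(5)) = -841*(-363) - 6*(-4 + 5*√5) = 305283 + (24 - 30*√5) = 305307 - 30*√5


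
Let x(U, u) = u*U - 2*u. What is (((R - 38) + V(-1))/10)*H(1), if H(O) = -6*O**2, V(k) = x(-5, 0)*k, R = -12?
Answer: 30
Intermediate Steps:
x(U, u) = -2*u + U*u (x(U, u) = U*u - 2*u = -2*u + U*u)
V(k) = 0 (V(k) = (0*(-2 - 5))*k = (0*(-7))*k = 0*k = 0)
(((R - 38) + V(-1))/10)*H(1) = (((-12 - 38) + 0)/10)*(-6*1**2) = ((-50 + 0)*(1/10))*(-6*1) = -50*1/10*(-6) = -5*(-6) = 30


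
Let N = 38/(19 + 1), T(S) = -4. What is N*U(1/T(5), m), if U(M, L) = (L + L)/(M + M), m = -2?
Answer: 76/5 ≈ 15.200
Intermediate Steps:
U(M, L) = L/M (U(M, L) = (2*L)/((2*M)) = (2*L)*(1/(2*M)) = L/M)
N = 19/10 (N = 38/20 = 38*(1/20) = 19/10 ≈ 1.9000)
N*U(1/T(5), m) = 19*(-2/(1/(-4)))/10 = 19*(-2/(-1/4))/10 = 19*(-2*(-4))/10 = (19/10)*8 = 76/5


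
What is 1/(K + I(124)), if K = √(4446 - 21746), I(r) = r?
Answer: 31/8169 - 5*I*√173/16338 ≈ 0.0037948 - 0.0040253*I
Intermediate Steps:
K = 10*I*√173 (K = √(-17300) = 10*I*√173 ≈ 131.53*I)
1/(K + I(124)) = 1/(10*I*√173 + 124) = 1/(124 + 10*I*√173)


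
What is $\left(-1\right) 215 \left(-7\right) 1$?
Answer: $1505$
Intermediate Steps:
$\left(-1\right) 215 \left(-7\right) 1 = \left(-215\right) \left(-7\right) 1 = 1505 \cdot 1 = 1505$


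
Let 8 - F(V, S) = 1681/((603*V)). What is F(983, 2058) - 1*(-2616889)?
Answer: 1551163078172/592749 ≈ 2.6169e+6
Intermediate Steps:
F(V, S) = 8 - 1681/(603*V)
F(983, 2058) - 1*(-2616889) = (8 - 1681/603/983) - 1*(-2616889) = (8 - 1681/603*1/983) + 2616889 = (8 - 1681/592749) + 2616889 = 4740311/592749 + 2616889 = 1551163078172/592749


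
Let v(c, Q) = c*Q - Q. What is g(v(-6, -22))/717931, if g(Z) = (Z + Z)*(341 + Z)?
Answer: 152460/717931 ≈ 0.21236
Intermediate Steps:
v(c, Q) = -Q + Q*c (v(c, Q) = Q*c - Q = -Q + Q*c)
g(Z) = 2*Z*(341 + Z) (g(Z) = (2*Z)*(341 + Z) = 2*Z*(341 + Z))
g(v(-6, -22))/717931 = (2*(-22*(-1 - 6))*(341 - 22*(-1 - 6)))/717931 = (2*(-22*(-7))*(341 - 22*(-7)))*(1/717931) = (2*154*(341 + 154))*(1/717931) = (2*154*495)*(1/717931) = 152460*(1/717931) = 152460/717931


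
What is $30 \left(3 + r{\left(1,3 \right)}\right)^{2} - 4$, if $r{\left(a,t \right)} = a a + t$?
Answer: $1466$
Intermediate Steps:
$r{\left(a,t \right)} = t + a^{2}$ ($r{\left(a,t \right)} = a^{2} + t = t + a^{2}$)
$30 \left(3 + r{\left(1,3 \right)}\right)^{2} - 4 = 30 \left(3 + \left(3 + 1^{2}\right)\right)^{2} - 4 = 30 \left(3 + \left(3 + 1\right)\right)^{2} - 4 = 30 \left(3 + 4\right)^{2} - 4 = 30 \cdot 7^{2} - 4 = 30 \cdot 49 - 4 = 1470 - 4 = 1466$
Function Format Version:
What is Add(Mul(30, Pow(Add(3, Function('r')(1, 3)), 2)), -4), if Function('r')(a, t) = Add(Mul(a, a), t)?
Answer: 1466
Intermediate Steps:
Function('r')(a, t) = Add(t, Pow(a, 2)) (Function('r')(a, t) = Add(Pow(a, 2), t) = Add(t, Pow(a, 2)))
Add(Mul(30, Pow(Add(3, Function('r')(1, 3)), 2)), -4) = Add(Mul(30, Pow(Add(3, Add(3, Pow(1, 2))), 2)), -4) = Add(Mul(30, Pow(Add(3, Add(3, 1)), 2)), -4) = Add(Mul(30, Pow(Add(3, 4), 2)), -4) = Add(Mul(30, Pow(7, 2)), -4) = Add(Mul(30, 49), -4) = Add(1470, -4) = 1466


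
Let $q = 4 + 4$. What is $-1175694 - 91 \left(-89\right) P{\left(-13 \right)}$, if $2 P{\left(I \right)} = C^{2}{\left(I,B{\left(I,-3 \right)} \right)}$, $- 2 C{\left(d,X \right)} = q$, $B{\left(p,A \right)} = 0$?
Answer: $-1110902$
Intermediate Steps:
$q = 8$
$C{\left(d,X \right)} = -4$ ($C{\left(d,X \right)} = \left(- \frac{1}{2}\right) 8 = -4$)
$P{\left(I \right)} = 8$ ($P{\left(I \right)} = \frac{\left(-4\right)^{2}}{2} = \frac{1}{2} \cdot 16 = 8$)
$-1175694 - 91 \left(-89\right) P{\left(-13 \right)} = -1175694 - 91 \left(-89\right) 8 = -1175694 - \left(-8099\right) 8 = -1175694 - -64792 = -1175694 + 64792 = -1110902$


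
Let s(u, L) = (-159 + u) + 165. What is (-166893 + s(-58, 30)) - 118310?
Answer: -285255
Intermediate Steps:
s(u, L) = 6 + u
(-166893 + s(-58, 30)) - 118310 = (-166893 + (6 - 58)) - 118310 = (-166893 - 52) - 118310 = -166945 - 118310 = -285255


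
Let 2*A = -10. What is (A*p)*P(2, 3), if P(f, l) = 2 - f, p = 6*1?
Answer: 0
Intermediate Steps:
A = -5 (A = (1/2)*(-10) = -5)
p = 6
(A*p)*P(2, 3) = (-5*6)*(2 - 1*2) = -30*(2 - 2) = -30*0 = 0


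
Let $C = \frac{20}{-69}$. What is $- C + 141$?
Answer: $\frac{9749}{69} \approx 141.29$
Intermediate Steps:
$C = - \frac{20}{69}$ ($C = 20 \left(- \frac{1}{69}\right) = - \frac{20}{69} \approx -0.28986$)
$- C + 141 = \left(-1\right) \left(- \frac{20}{69}\right) + 141 = \frac{20}{69} + 141 = \frac{9749}{69}$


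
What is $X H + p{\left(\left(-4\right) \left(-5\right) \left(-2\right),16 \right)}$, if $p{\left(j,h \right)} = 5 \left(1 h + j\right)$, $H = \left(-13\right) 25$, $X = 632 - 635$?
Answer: $855$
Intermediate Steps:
$X = -3$
$H = -325$
$p{\left(j,h \right)} = 5 h + 5 j$ ($p{\left(j,h \right)} = 5 \left(h + j\right) = 5 h + 5 j$)
$X H + p{\left(\left(-4\right) \left(-5\right) \left(-2\right),16 \right)} = \left(-3\right) \left(-325\right) + \left(5 \cdot 16 + 5 \left(-4\right) \left(-5\right) \left(-2\right)\right) = 975 + \left(80 + 5 \cdot 20 \left(-2\right)\right) = 975 + \left(80 + 5 \left(-40\right)\right) = 975 + \left(80 - 200\right) = 975 - 120 = 855$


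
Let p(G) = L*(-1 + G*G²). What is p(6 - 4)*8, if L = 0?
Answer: 0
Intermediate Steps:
p(G) = 0 (p(G) = 0*(-1 + G*G²) = 0*(-1 + G³) = 0)
p(6 - 4)*8 = 0*8 = 0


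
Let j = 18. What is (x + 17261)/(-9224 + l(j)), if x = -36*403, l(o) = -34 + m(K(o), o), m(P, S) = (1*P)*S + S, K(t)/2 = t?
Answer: -2753/8592 ≈ -0.32041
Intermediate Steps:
K(t) = 2*t
m(P, S) = S + P*S (m(P, S) = P*S + S = S + P*S)
l(o) = -34 + o*(1 + 2*o)
x = -14508
(x + 17261)/(-9224 + l(j)) = (-14508 + 17261)/(-9224 + (-34 + 18*(1 + 2*18))) = 2753/(-9224 + (-34 + 18*(1 + 36))) = 2753/(-9224 + (-34 + 18*37)) = 2753/(-9224 + (-34 + 666)) = 2753/(-9224 + 632) = 2753/(-8592) = 2753*(-1/8592) = -2753/8592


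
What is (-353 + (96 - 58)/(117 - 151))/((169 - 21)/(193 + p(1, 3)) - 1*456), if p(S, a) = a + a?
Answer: 299495/385033 ≈ 0.77784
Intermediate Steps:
p(S, a) = 2*a
(-353 + (96 - 58)/(117 - 151))/((169 - 21)/(193 + p(1, 3)) - 1*456) = (-353 + (96 - 58)/(117 - 151))/((169 - 21)/(193 + 2*3) - 1*456) = (-353 + 38/(-34))/(148/(193 + 6) - 456) = (-353 + 38*(-1/34))/(148/199 - 456) = (-353 - 19/17)/(148*(1/199) - 456) = -6020/(17*(148/199 - 456)) = -6020/(17*(-90596/199)) = -6020/17*(-199/90596) = 299495/385033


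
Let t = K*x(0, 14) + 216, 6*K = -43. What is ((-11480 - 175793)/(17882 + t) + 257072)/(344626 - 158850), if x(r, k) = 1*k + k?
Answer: 13802148005/9974684992 ≈ 1.3837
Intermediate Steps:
K = -43/6 (K = (1/6)*(-43) = -43/6 ≈ -7.1667)
x(r, k) = 2*k (x(r, k) = k + k = 2*k)
t = 46/3 (t = -43*14/3 + 216 = -43/6*28 + 216 = -602/3 + 216 = 46/3 ≈ 15.333)
((-11480 - 175793)/(17882 + t) + 257072)/(344626 - 158850) = ((-11480 - 175793)/(17882 + 46/3) + 257072)/(344626 - 158850) = (-187273/53692/3 + 257072)/185776 = (-187273*3/53692 + 257072)*(1/185776) = (-561819/53692 + 257072)*(1/185776) = (13802148005/53692)*(1/185776) = 13802148005/9974684992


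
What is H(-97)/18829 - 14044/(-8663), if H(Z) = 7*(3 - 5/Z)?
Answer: 25668093908/15822215819 ≈ 1.6223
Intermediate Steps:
H(Z) = 21 - 35/Z
H(-97)/18829 - 14044/(-8663) = (21 - 35/(-97))/18829 - 14044/(-8663) = (21 - 35*(-1/97))*(1/18829) - 14044*(-1/8663) = (21 + 35/97)*(1/18829) + 14044/8663 = (2072/97)*(1/18829) + 14044/8663 = 2072/1826413 + 14044/8663 = 25668093908/15822215819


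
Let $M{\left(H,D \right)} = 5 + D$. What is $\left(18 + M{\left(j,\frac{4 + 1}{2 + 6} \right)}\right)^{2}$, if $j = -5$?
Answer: $\frac{35721}{64} \approx 558.14$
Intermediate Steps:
$\left(18 + M{\left(j,\frac{4 + 1}{2 + 6} \right)}\right)^{2} = \left(18 + \left(5 + \frac{4 + 1}{2 + 6}\right)\right)^{2} = \left(18 + \left(5 + \frac{5}{8}\right)\right)^{2} = \left(18 + \frac{45}{8}\right)^{2} = \left(\frac{189}{8}\right)^{2} = \frac{35721}{64}$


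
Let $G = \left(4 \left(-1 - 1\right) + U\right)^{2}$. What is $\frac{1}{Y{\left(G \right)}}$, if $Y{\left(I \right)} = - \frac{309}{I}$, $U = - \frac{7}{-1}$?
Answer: $- \frac{1}{309} \approx -0.0032362$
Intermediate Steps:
$U = 7$ ($U = \left(-7\right) \left(-1\right) = 7$)
$G = 1$ ($G = \left(4 \left(-1 - 1\right) + 7\right)^{2} = \left(4 \left(-2\right) + 7\right)^{2} = \left(-8 + 7\right)^{2} = \left(-1\right)^{2} = 1$)
$\frac{1}{Y{\left(G \right)}} = \frac{1}{\left(-309\right) 1^{-1}} = \frac{1}{\left(-309\right) 1} = \frac{1}{-309} = - \frac{1}{309}$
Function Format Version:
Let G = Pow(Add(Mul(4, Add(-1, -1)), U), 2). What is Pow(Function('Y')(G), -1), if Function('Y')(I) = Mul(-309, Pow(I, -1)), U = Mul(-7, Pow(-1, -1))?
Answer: Rational(-1, 309) ≈ -0.0032362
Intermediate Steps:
U = 7 (U = Mul(-7, -1) = 7)
G = 1 (G = Pow(Add(Mul(4, Add(-1, -1)), 7), 2) = Pow(Add(Mul(4, -2), 7), 2) = Pow(Add(-8, 7), 2) = Pow(-1, 2) = 1)
Pow(Function('Y')(G), -1) = Pow(Mul(-309, Pow(1, -1)), -1) = Pow(Mul(-309, 1), -1) = Pow(-309, -1) = Rational(-1, 309)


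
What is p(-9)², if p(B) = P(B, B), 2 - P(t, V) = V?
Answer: 121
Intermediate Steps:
P(t, V) = 2 - V
p(B) = 2 - B
p(-9)² = (2 - 1*(-9))² = (2 + 9)² = 11² = 121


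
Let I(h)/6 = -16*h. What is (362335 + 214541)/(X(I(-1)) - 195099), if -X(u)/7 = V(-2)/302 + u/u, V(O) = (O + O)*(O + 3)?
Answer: -21777069/7365248 ≈ -2.9567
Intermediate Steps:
I(h) = -96*h (I(h) = 6*(-16*h) = -96*h)
V(O) = 2*O*(3 + O) (V(O) = (2*O)*(3 + O) = 2*O*(3 + O))
X(u) = -1043/151 (X(u) = -7*((2*(-2)*(3 - 2))/302 + u/u) = -7*((2*(-2)*1)*(1/302) + 1) = -7*(-4*1/302 + 1) = -7*(-2/151 + 1) = -7*149/151 = -1043/151)
(362335 + 214541)/(X(I(-1)) - 195099) = (362335 + 214541)/(-1043/151 - 195099) = 576876/(-29460992/151) = 576876*(-151/29460992) = -21777069/7365248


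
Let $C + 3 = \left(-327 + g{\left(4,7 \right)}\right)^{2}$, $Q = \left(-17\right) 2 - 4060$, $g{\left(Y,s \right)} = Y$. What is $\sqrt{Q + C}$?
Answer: $2 \sqrt{25058} \approx 316.59$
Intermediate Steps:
$Q = -4094$ ($Q = -34 - 4060 = -4094$)
$C = 104326$ ($C = -3 + \left(-327 + 4\right)^{2} = -3 + \left(-323\right)^{2} = -3 + 104329 = 104326$)
$\sqrt{Q + C} = \sqrt{-4094 + 104326} = \sqrt{100232} = 2 \sqrt{25058}$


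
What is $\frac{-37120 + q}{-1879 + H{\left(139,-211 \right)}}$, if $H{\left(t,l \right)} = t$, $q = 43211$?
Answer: $- \frac{6091}{1740} \approx -3.5006$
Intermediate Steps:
$\frac{-37120 + q}{-1879 + H{\left(139,-211 \right)}} = \frac{-37120 + 43211}{-1879 + 139} = \frac{6091}{-1740} = 6091 \left(- \frac{1}{1740}\right) = - \frac{6091}{1740}$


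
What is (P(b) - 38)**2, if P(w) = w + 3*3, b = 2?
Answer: 729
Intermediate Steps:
P(w) = 9 + w (P(w) = w + 9 = 9 + w)
(P(b) - 38)**2 = ((9 + 2) - 38)**2 = (11 - 38)**2 = (-27)**2 = 729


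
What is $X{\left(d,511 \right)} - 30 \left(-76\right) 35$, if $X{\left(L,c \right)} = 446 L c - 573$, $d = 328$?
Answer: $74832395$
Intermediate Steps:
$X{\left(L,c \right)} = -573 + 446 L c$ ($X{\left(L,c \right)} = 446 L c - 573 = -573 + 446 L c$)
$X{\left(d,511 \right)} - 30 \left(-76\right) 35 = \left(-573 + 446 \cdot 328 \cdot 511\right) - 30 \left(-76\right) 35 = \left(-573 + 74753168\right) - \left(-2280\right) 35 = 74752595 - -79800 = 74752595 + 79800 = 74832395$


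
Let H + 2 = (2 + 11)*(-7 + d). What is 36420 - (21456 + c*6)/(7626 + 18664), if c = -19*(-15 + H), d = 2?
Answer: 478725498/13145 ≈ 36419.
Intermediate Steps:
H = -67 (H = -2 + (2 + 11)*(-7 + 2) = -2 + 13*(-5) = -2 - 65 = -67)
c = 1558 (c = -19*(-15 - 67) = -19*(-82) = 1558)
36420 - (21456 + c*6)/(7626 + 18664) = 36420 - (21456 + 1558*6)/(7626 + 18664) = 36420 - (21456 + 9348)/26290 = 36420 - 30804/26290 = 36420 - 1*15402/13145 = 36420 - 15402/13145 = 478725498/13145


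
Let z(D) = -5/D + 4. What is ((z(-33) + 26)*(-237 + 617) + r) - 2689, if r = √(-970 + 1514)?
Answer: 289363/33 + 4*√34 ≈ 8791.9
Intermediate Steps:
z(D) = 4 - 5/D
r = 4*√34 (r = √544 = 4*√34 ≈ 23.324)
((z(-33) + 26)*(-237 + 617) + r) - 2689 = (((4 - 5/(-33)) + 26)*(-237 + 617) + 4*√34) - 2689 = (((4 - 5*(-1/33)) + 26)*380 + 4*√34) - 2689 = (((4 + 5/33) + 26)*380 + 4*√34) - 2689 = ((137/33 + 26)*380 + 4*√34) - 2689 = ((995/33)*380 + 4*√34) - 2689 = (378100/33 + 4*√34) - 2689 = 289363/33 + 4*√34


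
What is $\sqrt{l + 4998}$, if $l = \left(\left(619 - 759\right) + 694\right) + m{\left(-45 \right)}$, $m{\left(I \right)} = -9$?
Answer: $\sqrt{5543} \approx 74.451$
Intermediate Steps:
$l = 545$ ($l = \left(\left(619 - 759\right) + 694\right) - 9 = \left(-140 + 694\right) - 9 = 554 - 9 = 545$)
$\sqrt{l + 4998} = \sqrt{545 + 4998} = \sqrt{5543}$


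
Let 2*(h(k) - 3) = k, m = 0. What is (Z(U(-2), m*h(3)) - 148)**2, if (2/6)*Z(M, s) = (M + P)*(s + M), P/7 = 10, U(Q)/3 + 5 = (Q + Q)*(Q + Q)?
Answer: 100982401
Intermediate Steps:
h(k) = 3 + k/2
U(Q) = -15 + 12*Q**2 (U(Q) = -15 + 3*((Q + Q)*(Q + Q)) = -15 + 3*((2*Q)*(2*Q)) = -15 + 3*(4*Q**2) = -15 + 12*Q**2)
P = 70 (P = 7*10 = 70)
Z(M, s) = 3*(70 + M)*(M + s) (Z(M, s) = 3*((M + 70)*(s + M)) = 3*((70 + M)*(M + s)) = 3*(70 + M)*(M + s))
(Z(U(-2), m*h(3)) - 148)**2 = ((3*(-15 + 12*(-2)**2)**2 + 210*(-15 + 12*(-2)**2) + 210*(0*(3 + (1/2)*3)) + 3*(-15 + 12*(-2)**2)*(0*(3 + (1/2)*3))) - 148)**2 = ((3*(-15 + 12*4)**2 + 210*(-15 + 12*4) + 210*(0*(3 + 3/2)) + 3*(-15 + 12*4)*(0*(3 + 3/2))) - 148)**2 = ((3*(-15 + 48)**2 + 210*(-15 + 48) + 210*(0*(9/2)) + 3*(-15 + 48)*(0*(9/2))) - 148)**2 = ((3*33**2 + 210*33 + 210*0 + 3*33*0) - 148)**2 = ((3*1089 + 6930 + 0 + 0) - 148)**2 = ((3267 + 6930 + 0 + 0) - 148)**2 = (10197 - 148)**2 = 10049**2 = 100982401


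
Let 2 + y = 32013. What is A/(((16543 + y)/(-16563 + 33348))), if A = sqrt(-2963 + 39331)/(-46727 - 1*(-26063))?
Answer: -1865*sqrt(2273)/27869996 ≈ -0.0031904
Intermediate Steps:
y = 32011 (y = -2 + 32013 = 32011)
A = -sqrt(2273)/5166 (A = sqrt(36368)/(-46727 + 26063) = (4*sqrt(2273))/(-20664) = (4*sqrt(2273))*(-1/20664) = -sqrt(2273)/5166 ≈ -0.0092288)
A/(((16543 + y)/(-16563 + 33348))) = (-sqrt(2273)/5166)/(((16543 + 32011)/(-16563 + 33348))) = (-sqrt(2273)/5166)/((48554/16785)) = (-sqrt(2273)/5166)/((48554*(1/16785))) = (-sqrt(2273)/5166)/(48554/16785) = -sqrt(2273)/5166*(16785/48554) = -1865*sqrt(2273)/27869996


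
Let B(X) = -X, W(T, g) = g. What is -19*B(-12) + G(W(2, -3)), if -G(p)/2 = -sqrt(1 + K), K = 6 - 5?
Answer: -228 + 2*sqrt(2) ≈ -225.17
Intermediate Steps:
K = 1
G(p) = 2*sqrt(2) (G(p) = -(-2)*sqrt(1 + 1) = -(-2)*sqrt(2) = 2*sqrt(2))
-19*B(-12) + G(W(2, -3)) = -(-19)*(-12) + 2*sqrt(2) = -19*12 + 2*sqrt(2) = -228 + 2*sqrt(2)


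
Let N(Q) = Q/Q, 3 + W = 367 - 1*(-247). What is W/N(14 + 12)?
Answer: 611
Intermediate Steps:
W = 611 (W = -3 + (367 - 1*(-247)) = -3 + (367 + 247) = -3 + 614 = 611)
N(Q) = 1
W/N(14 + 12) = 611/1 = 611*1 = 611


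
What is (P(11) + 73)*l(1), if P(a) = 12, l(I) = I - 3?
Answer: -170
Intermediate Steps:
l(I) = -3 + I
(P(11) + 73)*l(1) = (12 + 73)*(-3 + 1) = 85*(-2) = -170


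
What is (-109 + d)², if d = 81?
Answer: 784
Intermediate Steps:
(-109 + d)² = (-109 + 81)² = (-28)² = 784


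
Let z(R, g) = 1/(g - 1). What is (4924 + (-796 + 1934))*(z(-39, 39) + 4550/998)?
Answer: 263542419/9481 ≈ 27797.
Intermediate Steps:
z(R, g) = 1/(-1 + g)
(4924 + (-796 + 1934))*(z(-39, 39) + 4550/998) = (4924 + (-796 + 1934))*(1/(-1 + 39) + 4550/998) = (4924 + 1138)*(1/38 + 4550*(1/998)) = 6062*(1/38 + 2275/499) = 6062*(86949/18962) = 263542419/9481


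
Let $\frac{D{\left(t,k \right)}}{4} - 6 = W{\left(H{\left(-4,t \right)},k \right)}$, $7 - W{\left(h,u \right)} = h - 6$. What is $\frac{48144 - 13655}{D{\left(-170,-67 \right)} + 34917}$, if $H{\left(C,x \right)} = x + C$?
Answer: $\frac{34489}{35689} \approx 0.96638$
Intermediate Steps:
$H{\left(C,x \right)} = C + x$
$W{\left(h,u \right)} = 13 - h$ ($W{\left(h,u \right)} = 7 - \left(h - 6\right) = 7 - \left(-6 + h\right) = 13 - h$)
$D{\left(t,k \right)} = 92 - 4 t$ ($D{\left(t,k \right)} = 24 + 4 \left(13 - \left(-4 + t\right)\right) = 24 + 4 \left(17 - t\right) = 24 - \left(-68 + 4 t\right) = 92 - 4 t$)
$\frac{48144 - 13655}{D{\left(-170,-67 \right)} + 34917} = \frac{48144 - 13655}{\left(92 - -680\right) + 34917} = \frac{48144 - 13655}{\left(92 + 680\right) + 34917} = \frac{34489}{772 + 34917} = \frac{34489}{35689}$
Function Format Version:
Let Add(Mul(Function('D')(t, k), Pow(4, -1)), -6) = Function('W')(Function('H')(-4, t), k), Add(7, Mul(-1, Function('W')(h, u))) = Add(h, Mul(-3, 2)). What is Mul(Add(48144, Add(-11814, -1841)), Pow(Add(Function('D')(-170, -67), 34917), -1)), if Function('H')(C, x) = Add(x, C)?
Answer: Rational(34489, 35689) ≈ 0.96638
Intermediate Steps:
Function('H')(C, x) = Add(C, x)
Function('W')(h, u) = Add(13, Mul(-1, h)) (Function('W')(h, u) = Add(7, Mul(-1, Add(h, Mul(-3, 2)))) = Add(7, Mul(-1, Add(h, -6))) = Add(7, Mul(-1, Add(-6, h))) = Add(7, Add(6, Mul(-1, h))) = Add(13, Mul(-1, h)))
Function('D')(t, k) = Add(92, Mul(-4, t)) (Function('D')(t, k) = Add(24, Mul(4, Add(13, Mul(-1, Add(-4, t))))) = Add(24, Mul(4, Add(13, Add(4, Mul(-1, t))))) = Add(24, Mul(4, Add(17, Mul(-1, t)))) = Add(24, Add(68, Mul(-4, t))) = Add(92, Mul(-4, t)))
Mul(Add(48144, Add(-11814, -1841)), Pow(Add(Function('D')(-170, -67), 34917), -1)) = Mul(Add(48144, Add(-11814, -1841)), Pow(Add(Add(92, Mul(-4, -170)), 34917), -1)) = Mul(Add(48144, -13655), Pow(Add(Add(92, 680), 34917), -1)) = Mul(34489, Pow(Add(772, 34917), -1)) = Mul(34489, Pow(35689, -1)) = Mul(34489, Rational(1, 35689)) = Rational(34489, 35689)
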